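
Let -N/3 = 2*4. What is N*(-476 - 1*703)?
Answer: 28296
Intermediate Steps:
N = -24 (N = -6*4 = -3*8 = -24)
N*(-476 - 1*703) = -24*(-476 - 1*703) = -24*(-476 - 703) = -24*(-1179) = 28296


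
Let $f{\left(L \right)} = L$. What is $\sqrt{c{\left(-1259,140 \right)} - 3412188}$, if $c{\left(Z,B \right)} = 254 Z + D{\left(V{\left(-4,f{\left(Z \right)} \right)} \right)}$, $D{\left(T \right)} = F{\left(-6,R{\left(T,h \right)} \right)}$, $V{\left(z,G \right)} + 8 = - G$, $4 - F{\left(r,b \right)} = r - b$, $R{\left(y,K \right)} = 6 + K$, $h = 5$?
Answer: $i \sqrt{3731953} \approx 1931.8 i$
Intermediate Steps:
$F{\left(r,b \right)} = 4 + b - r$ ($F{\left(r,b \right)} = 4 - \left(r - b\right) = 4 + \left(b - r\right) = 4 + b - r$)
$V{\left(z,G \right)} = -8 - G$
$D{\left(T \right)} = 21$ ($D{\left(T \right)} = 4 + \left(6 + 5\right) - -6 = 4 + 11 + 6 = 21$)
$c{\left(Z,B \right)} = 21 + 254 Z$ ($c{\left(Z,B \right)} = 254 Z + 21 = 21 + 254 Z$)
$\sqrt{c{\left(-1259,140 \right)} - 3412188} = \sqrt{\left(21 + 254 \left(-1259\right)\right) - 3412188} = \sqrt{\left(21 - 319786\right) - 3412188} = \sqrt{-319765 - 3412188} = \sqrt{-3731953} = i \sqrt{3731953}$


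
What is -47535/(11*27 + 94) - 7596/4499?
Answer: -216830001/1759109 ≈ -123.26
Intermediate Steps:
-47535/(11*27 + 94) - 7596/4499 = -47535/(297 + 94) - 7596*1/4499 = -47535/391 - 7596/4499 = -216830001/1759109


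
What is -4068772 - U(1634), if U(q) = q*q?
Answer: -6738728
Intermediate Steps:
U(q) = q²
-4068772 - U(1634) = -4068772 - 1*1634² = -4068772 - 1*2669956 = -4068772 - 2669956 = -6738728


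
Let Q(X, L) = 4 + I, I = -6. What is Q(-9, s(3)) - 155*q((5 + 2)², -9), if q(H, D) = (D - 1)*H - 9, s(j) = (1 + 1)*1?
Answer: 77343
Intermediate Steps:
s(j) = 2 (s(j) = 2*1 = 2)
q(H, D) = -9 + H*(-1 + D) (q(H, D) = (-1 + D)*H - 9 = H*(-1 + D) - 9 = -9 + H*(-1 + D))
Q(X, L) = -2 (Q(X, L) = 4 - 6 = -2)
Q(-9, s(3)) - 155*q((5 + 2)², -9) = -2 - 155*(-9 - (5 + 2)² - 9*(5 + 2)²) = -2 - 155*(-9 - 1*7² - 9*7²) = -2 - 155*(-9 - 1*49 - 9*49) = -2 - 155*(-9 - 49 - 441) = -2 - 155*(-499) = -2 + 77345 = 77343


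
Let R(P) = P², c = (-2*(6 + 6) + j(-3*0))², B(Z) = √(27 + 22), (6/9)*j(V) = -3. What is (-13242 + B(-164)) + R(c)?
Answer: 10344241/16 ≈ 6.4652e+5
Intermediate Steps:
j(V) = -9/2 (j(V) = (3/2)*(-3) = -9/2)
B(Z) = 7 (B(Z) = √49 = 7)
c = 3249/4 (c = (-2*(6 + 6) - 9/2)² = (-2*12 - 9/2)² = (-24 - 9/2)² = (-57/2)² = 3249/4 ≈ 812.25)
(-13242 + B(-164)) + R(c) = (-13242 + 7) + (3249/4)² = -13235 + 10556001/16 = 10344241/16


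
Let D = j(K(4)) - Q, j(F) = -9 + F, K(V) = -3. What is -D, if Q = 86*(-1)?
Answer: -74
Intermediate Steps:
Q = -86
D = 74 (D = (-9 - 3) - 1*(-86) = -12 + 86 = 74)
-D = -1*74 = -74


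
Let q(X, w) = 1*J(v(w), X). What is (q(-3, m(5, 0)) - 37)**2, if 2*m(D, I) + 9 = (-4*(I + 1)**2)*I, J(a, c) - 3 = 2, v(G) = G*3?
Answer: 1024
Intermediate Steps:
v(G) = 3*G
J(a, c) = 5 (J(a, c) = 3 + 2 = 5)
m(D, I) = -9/2 - 2*I*(1 + I)**2 (m(D, I) = -9/2 + ((-4*(I + 1)**2)*I)/2 = -9/2 + ((-4*(1 + I)**2)*I)/2 = -9/2 + (-4*I*(1 + I)**2)/2 = -9/2 - 2*I*(1 + I)**2)
q(X, w) = 5 (q(X, w) = 1*5 = 5)
(q(-3, m(5, 0)) - 37)**2 = (5 - 37)**2 = (-32)**2 = 1024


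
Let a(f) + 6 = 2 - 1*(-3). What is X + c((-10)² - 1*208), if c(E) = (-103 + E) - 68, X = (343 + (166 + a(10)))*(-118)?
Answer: -60223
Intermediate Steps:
a(f) = -1 (a(f) = -6 + (2 - 1*(-3)) = -6 + (2 + 3) = -6 + 5 = -1)
X = -59944 (X = (343 + (166 - 1))*(-118) = (343 + 165)*(-118) = 508*(-118) = -59944)
c(E) = -171 + E
X + c((-10)² - 1*208) = -59944 + (-171 + ((-10)² - 1*208)) = -59944 + (-171 + (100 - 208)) = -59944 + (-171 - 108) = -59944 - 279 = -60223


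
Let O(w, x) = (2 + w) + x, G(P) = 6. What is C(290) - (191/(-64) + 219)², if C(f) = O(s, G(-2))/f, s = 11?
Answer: -27713901713/593920 ≈ -46663.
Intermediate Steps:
O(w, x) = 2 + w + x
C(f) = 19/f (C(f) = (2 + 11 + 6)/f = 19/f)
C(290) - (191/(-64) + 219)² = 19/290 - (191/(-64) + 219)² = 19*(1/290) - (191*(-1/64) + 219)² = 19/290 - (-191/64 + 219)² = 19/290 - (13825/64)² = 19/290 - 1*191130625/4096 = 19/290 - 191130625/4096 = -27713901713/593920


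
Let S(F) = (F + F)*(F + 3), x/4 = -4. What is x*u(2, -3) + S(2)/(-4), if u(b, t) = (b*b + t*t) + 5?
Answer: -293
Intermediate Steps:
u(b, t) = 5 + b² + t² (u(b, t) = (b² + t²) + 5 = 5 + b² + t²)
x = -16 (x = 4*(-4) = -16)
S(F) = 2*F*(3 + F) (S(F) = (2*F)*(3 + F) = 2*F*(3 + F))
x*u(2, -3) + S(2)/(-4) = -16*(5 + 2² + (-3)²) + (2*2*(3 + 2))/(-4) = -16*(5 + 4 + 9) + (2*2*5)*(-¼) = -16*18 + 20*(-¼) = -288 - 5 = -293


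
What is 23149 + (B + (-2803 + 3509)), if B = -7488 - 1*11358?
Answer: 5009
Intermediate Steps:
B = -18846 (B = -7488 - 11358 = -18846)
23149 + (B + (-2803 + 3509)) = 23149 + (-18846 + (-2803 + 3509)) = 23149 + (-18846 + 706) = 23149 - 18140 = 5009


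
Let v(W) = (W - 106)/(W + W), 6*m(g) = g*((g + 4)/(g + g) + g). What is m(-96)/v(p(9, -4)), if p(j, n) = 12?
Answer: -18340/47 ≈ -390.21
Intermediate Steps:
m(g) = g*(g + (4 + g)/(2*g))/6 (m(g) = (g*((g + 4)/(g + g) + g))/6 = (g*((4 + g)/((2*g)) + g))/6 = (g*((4 + g)*(1/(2*g)) + g))/6 = (g*((4 + g)/(2*g) + g))/6 = (g*(g + (4 + g)/(2*g)))/6 = g*(g + (4 + g)/(2*g))/6)
v(W) = (-106 + W)/(2*W) (v(W) = (-106 + W)/((2*W)) = (-106 + W)*(1/(2*W)) = (-106 + W)/(2*W))
m(-96)/v(p(9, -4)) = (1/3 + (1/6)*(-96)**2 + (1/12)*(-96))/(((1/2)*(-106 + 12)/12)) = (1/3 + (1/6)*9216 - 8)/(((1/2)*(1/12)*(-94))) = (1/3 + 1536 - 8)/(-47/12) = (4585/3)*(-12/47) = -18340/47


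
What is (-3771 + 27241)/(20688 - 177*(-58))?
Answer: 11735/15477 ≈ 0.75822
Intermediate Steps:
(-3771 + 27241)/(20688 - 177*(-58)) = 23470/(20688 + 10266) = 23470/30954 = 23470*(1/30954) = 11735/15477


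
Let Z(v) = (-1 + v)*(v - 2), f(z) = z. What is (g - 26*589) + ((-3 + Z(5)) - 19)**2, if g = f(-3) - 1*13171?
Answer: -28388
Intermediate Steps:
Z(v) = (-1 + v)*(-2 + v)
g = -13174 (g = -3 - 1*13171 = -3 - 13171 = -13174)
(g - 26*589) + ((-3 + Z(5)) - 19)**2 = (-13174 - 26*589) + ((-3 + (2 + 5**2 - 3*5)) - 19)**2 = (-13174 - 15314) + ((-3 + (2 + 25 - 15)) - 19)**2 = -28488 + ((-3 + 12) - 19)**2 = -28488 + (9 - 19)**2 = -28488 + (-10)**2 = -28488 + 100 = -28388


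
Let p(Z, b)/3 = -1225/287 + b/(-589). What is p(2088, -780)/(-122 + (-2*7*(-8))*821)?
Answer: -14219/147840178 ≈ -9.6178e-5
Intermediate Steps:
p(Z, b) = -525/41 - 3*b/589 (p(Z, b) = 3*(-1225/287 + b/(-589)) = 3*(-1225*1/287 + b*(-1/589)) = 3*(-175/41 - b/589) = -525/41 - 3*b/589)
p(2088, -780)/(-122 + (-2*7*(-8))*821) = (-525/41 - 3/589*(-780))/(-122 + (-2*7*(-8))*821) = (-525/41 + 2340/589)/(-122 - 14*(-8)*821) = -213285/(24149*(-122 + 112*821)) = -213285/(24149*(-122 + 91952)) = -213285/24149/91830 = -213285/24149*1/91830 = -14219/147840178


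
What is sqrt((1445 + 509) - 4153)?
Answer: I*sqrt(2199) ≈ 46.893*I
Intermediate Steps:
sqrt((1445 + 509) - 4153) = sqrt(1954 - 4153) = sqrt(-2199) = I*sqrt(2199)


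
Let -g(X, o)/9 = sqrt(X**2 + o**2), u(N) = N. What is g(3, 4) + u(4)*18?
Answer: 27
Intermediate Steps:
g(X, o) = -9*sqrt(X**2 + o**2)
g(3, 4) + u(4)*18 = -9*sqrt(3**2 + 4**2) + 4*18 = -9*sqrt(9 + 16) + 72 = -9*sqrt(25) + 72 = -9*5 + 72 = -45 + 72 = 27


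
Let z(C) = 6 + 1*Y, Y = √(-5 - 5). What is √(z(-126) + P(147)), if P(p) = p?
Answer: √(153 + I*√10) ≈ 12.37 + 0.1278*I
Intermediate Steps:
Y = I*√10 (Y = √(-10) = I*√10 ≈ 3.1623*I)
z(C) = 6 + I*√10 (z(C) = 6 + 1*(I*√10) = 6 + I*√10)
√(z(-126) + P(147)) = √((6 + I*√10) + 147) = √(153 + I*√10)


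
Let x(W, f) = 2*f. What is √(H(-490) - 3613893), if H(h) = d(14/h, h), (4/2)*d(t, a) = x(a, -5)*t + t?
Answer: I*√17708075070/70 ≈ 1901.0*I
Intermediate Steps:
d(t, a) = -9*t/2 (d(t, a) = ((2*(-5))*t + t)/2 = (-10*t + t)/2 = (-9*t)/2 = -9*t/2)
H(h) = -63/h
√(H(-490) - 3613893) = √(-63/(-490) - 3613893) = √(-63*(-1/490) - 3613893) = √(9/70 - 3613893) = √(-252972501/70) = I*√17708075070/70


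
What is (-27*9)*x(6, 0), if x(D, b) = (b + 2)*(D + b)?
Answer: -2916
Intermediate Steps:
x(D, b) = (2 + b)*(D + b)
(-27*9)*x(6, 0) = (-27*9)*(0² + 2*6 + 2*0 + 6*0) = -243*(0 + 12 + 0 + 0) = -243*12 = -2916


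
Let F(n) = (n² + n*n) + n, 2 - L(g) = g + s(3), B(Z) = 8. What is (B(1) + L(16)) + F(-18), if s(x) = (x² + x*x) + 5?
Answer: 601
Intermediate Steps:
s(x) = 5 + 2*x² (s(x) = (x² + x²) + 5 = 2*x² + 5 = 5 + 2*x²)
L(g) = -21 - g (L(g) = 2 - (g + (5 + 2*3²)) = 2 - (g + (5 + 2*9)) = 2 - (g + (5 + 18)) = 2 - (g + 23) = 2 - (23 + g) = 2 + (-23 - g) = -21 - g)
F(n) = n + 2*n² (F(n) = (n² + n²) + n = 2*n² + n = n + 2*n²)
(B(1) + L(16)) + F(-18) = (8 + (-21 - 1*16)) - 18*(1 + 2*(-18)) = (8 + (-21 - 16)) - 18*(1 - 36) = (8 - 37) - 18*(-35) = -29 + 630 = 601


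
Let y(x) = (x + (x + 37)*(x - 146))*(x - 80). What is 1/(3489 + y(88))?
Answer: -1/53807 ≈ -1.8585e-5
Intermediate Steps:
y(x) = (-80 + x)*(x + (-146 + x)*(37 + x)) (y(x) = (x + (37 + x)*(-146 + x))*(-80 + x) = (x + (-146 + x)*(37 + x))*(-80 + x) = (-80 + x)*(x + (-146 + x)*(37 + x)))
1/(3489 + y(88)) = 1/(3489 + (432160 + 88³ - 188*88² + 3238*88)) = 1/(3489 + (432160 + 681472 - 188*7744 + 284944)) = 1/(3489 + (432160 + 681472 - 1455872 + 284944)) = 1/(3489 - 57296) = 1/(-53807) = -1/53807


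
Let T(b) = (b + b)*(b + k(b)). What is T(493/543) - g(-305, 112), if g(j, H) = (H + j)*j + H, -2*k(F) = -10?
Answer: -17386146385/294849 ≈ -58966.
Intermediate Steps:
k(F) = 5 (k(F) = -½*(-10) = 5)
g(j, H) = H + j*(H + j) (g(j, H) = j*(H + j) + H = H + j*(H + j))
T(b) = 2*b*(5 + b) (T(b) = (b + b)*(b + 5) = (2*b)*(5 + b) = 2*b*(5 + b))
T(493/543) - g(-305, 112) = 2*(493/543)*(5 + 493/543) - (112 + (-305)² + 112*(-305)) = 2*(493*(1/543))*(5 + 493*(1/543)) - (112 + 93025 - 34160) = 2*(493/543)*(5 + 493/543) - 1*58977 = 2*(493/543)*(3208/543) - 58977 = 3163088/294849 - 58977 = -17386146385/294849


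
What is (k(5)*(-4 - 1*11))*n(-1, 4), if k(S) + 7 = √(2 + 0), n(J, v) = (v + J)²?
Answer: 945 - 135*√2 ≈ 754.08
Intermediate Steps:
n(J, v) = (J + v)²
k(S) = -7 + √2 (k(S) = -7 + √(2 + 0) = -7 + √2)
(k(5)*(-4 - 1*11))*n(-1, 4) = ((-7 + √2)*(-4 - 1*11))*(-1 + 4)² = ((-7 + √2)*(-4 - 11))*3² = ((-7 + √2)*(-15))*9 = (105 - 15*√2)*9 = 945 - 135*√2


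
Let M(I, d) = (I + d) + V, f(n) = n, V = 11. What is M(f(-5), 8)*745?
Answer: 10430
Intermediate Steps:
M(I, d) = 11 + I + d (M(I, d) = (I + d) + 11 = 11 + I + d)
M(f(-5), 8)*745 = (11 - 5 + 8)*745 = 14*745 = 10430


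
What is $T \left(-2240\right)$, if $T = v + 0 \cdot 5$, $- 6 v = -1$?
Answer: $- \frac{1120}{3} \approx -373.33$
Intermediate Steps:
$v = \frac{1}{6}$ ($v = \left(- \frac{1}{6}\right) \left(-1\right) = \frac{1}{6} \approx 0.16667$)
$T = \frac{1}{6}$ ($T = \frac{1}{6} + 0 \cdot 5 = \frac{1}{6} + 0 = \frac{1}{6} \approx 0.16667$)
$T \left(-2240\right) = \frac{1}{6} \left(-2240\right) = - \frac{1120}{3}$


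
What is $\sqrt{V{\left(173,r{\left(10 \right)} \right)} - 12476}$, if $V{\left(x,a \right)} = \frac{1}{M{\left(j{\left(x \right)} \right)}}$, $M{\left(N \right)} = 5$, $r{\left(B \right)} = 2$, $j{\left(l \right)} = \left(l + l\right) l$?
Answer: $\frac{3 i \sqrt{34655}}{5} \approx 111.7 i$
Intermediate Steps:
$j{\left(l \right)} = 2 l^{2}$ ($j{\left(l \right)} = 2 l l = 2 l^{2}$)
$V{\left(x,a \right)} = \frac{1}{5}$
$\sqrt{V{\left(173,r{\left(10 \right)} \right)} - 12476} = \sqrt{\frac{1}{5} - 12476} = \sqrt{- \frac{62379}{5}} = \frac{3 i \sqrt{34655}}{5}$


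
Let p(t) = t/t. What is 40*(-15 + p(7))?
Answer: -560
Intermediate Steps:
p(t) = 1
40*(-15 + p(7)) = 40*(-15 + 1) = 40*(-14) = -560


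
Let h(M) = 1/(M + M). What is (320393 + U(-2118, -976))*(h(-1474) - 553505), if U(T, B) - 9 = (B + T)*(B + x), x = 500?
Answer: -1462967518796593/1474 ≈ -9.9251e+11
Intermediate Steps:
h(M) = 1/(2*M)
U(T, B) = 9 + (500 + B)*(B + T) (U(T, B) = 9 + (B + T)*(B + 500) = 9 + (B + T)*(500 + B) = 9 + (500 + B)*(B + T))
(320393 + U(-2118, -976))*(h(-1474) - 553505) = (320393 + (9 + (-976)**2 + 500*(-976) + 500*(-2118) - 976*(-2118)))*((1/2)/(-1474) - 553505) = (320393 + (9 + 952576 - 488000 - 1059000 + 2067168))*((1/2)*(-1/1474) - 553505) = (320393 + 1472753)*(-1/2948 - 553505) = 1793146*(-1631732741/2948) = -1462967518796593/1474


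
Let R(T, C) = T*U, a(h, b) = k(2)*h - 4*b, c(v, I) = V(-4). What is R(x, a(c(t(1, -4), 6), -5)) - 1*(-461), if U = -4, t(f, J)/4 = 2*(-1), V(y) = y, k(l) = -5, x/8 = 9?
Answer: 173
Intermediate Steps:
x = 72 (x = 8*9 = 72)
t(f, J) = -8 (t(f, J) = 4*(2*(-1)) = 4*(-2) = -8)
c(v, I) = -4
a(h, b) = -5*h - 4*b
R(T, C) = -4*T (R(T, C) = T*(-4) = -4*T)
R(x, a(c(t(1, -4), 6), -5)) - 1*(-461) = -4*72 - 1*(-461) = -288 + 461 = 173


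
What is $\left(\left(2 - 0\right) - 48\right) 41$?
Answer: $-1886$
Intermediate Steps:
$\left(\left(2 - 0\right) - 48\right) 41 = \left(\left(2 + 0\right) - 48\right) 41 = \left(2 - 48\right) 41 = \left(-46\right) 41 = -1886$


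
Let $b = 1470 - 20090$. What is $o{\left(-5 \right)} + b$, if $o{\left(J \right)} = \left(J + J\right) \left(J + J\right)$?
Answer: $-18520$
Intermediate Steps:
$o{\left(J \right)} = 4 J^{2}$ ($o{\left(J \right)} = 2 J 2 J = 4 J^{2}$)
$b = -18620$ ($b = 1470 - 20090 = -18620$)
$o{\left(-5 \right)} + b = 4 \left(-5\right)^{2} - 18620 = 4 \cdot 25 - 18620 = 100 - 18620 = -18520$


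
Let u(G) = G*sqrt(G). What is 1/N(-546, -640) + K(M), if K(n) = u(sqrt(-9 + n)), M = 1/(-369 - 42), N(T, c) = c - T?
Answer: -1/94 + 10*sqrt(10)*37**(3/4)*411**(1/4)*I**(3/2)/411 ≈ -3.6856 + 3.675*I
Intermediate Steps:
M = -1/411 (M = 1/(-411) = -1/411 ≈ -0.0024331)
u(G) = G**(3/2)
K(n) = (-9 + n)**(3/4) (K(n) = (sqrt(-9 + n))**(3/2) = (-9 + n)**(3/4))
1/N(-546, -640) + K(M) = 1/(-640 - 1*(-546)) + (-9 - 1/411)**(3/4) = 1/(-640 + 546) + (-3700/411)**(3/4) = 1/(-94) + 10*(-37)**(3/4)*sqrt(10)*411**(1/4)/411 = -1/94 + 10*(-37)**(3/4)*sqrt(10)*411**(1/4)/411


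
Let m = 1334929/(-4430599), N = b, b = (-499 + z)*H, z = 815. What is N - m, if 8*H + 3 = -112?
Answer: -40249322057/8861198 ≈ -4542.2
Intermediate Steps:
H = -115/8 (H = -3/8 + (1/8)*(-112) = -3/8 - 14 = -115/8 ≈ -14.375)
b = -9085/2 (b = (-499 + 815)*(-115/8) = 316*(-115/8) = -9085/2 ≈ -4542.5)
N = -9085/2 ≈ -4542.5
m = -1334929/4430599 (m = 1334929*(-1/4430599) = -1334929/4430599 ≈ -0.30130)
N - m = -9085/2 - 1*(-1334929/4430599) = -9085/2 + 1334929/4430599 = -40249322057/8861198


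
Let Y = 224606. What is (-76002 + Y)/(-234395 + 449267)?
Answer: 37151/53718 ≈ 0.69159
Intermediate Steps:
(-76002 + Y)/(-234395 + 449267) = (-76002 + 224606)/(-234395 + 449267) = 148604/214872 = 148604*(1/214872) = 37151/53718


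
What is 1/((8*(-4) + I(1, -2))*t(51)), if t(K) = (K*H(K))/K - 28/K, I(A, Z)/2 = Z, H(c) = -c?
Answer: 17/31548 ≈ 0.00053886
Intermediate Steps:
I(A, Z) = 2*Z
t(K) = -K - 28/K (t(K) = (K*(-K))/K - 28/K = (-K²)/K - 28/K = -K - 28/K)
1/((8*(-4) + I(1, -2))*t(51)) = 1/((8*(-4) + 2*(-2))*(-1*51 - 28/51)) = 1/((-32 - 4)*(-51 - 28*1/51)) = 1/(-36*(-51 - 28/51)) = 1/(-36*(-2629/51)) = 1/(31548/17) = 17/31548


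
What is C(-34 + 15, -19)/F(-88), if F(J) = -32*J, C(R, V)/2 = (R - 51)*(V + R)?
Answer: 665/352 ≈ 1.8892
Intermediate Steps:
C(R, V) = 2*(-51 + R)*(R + V) (C(R, V) = 2*((R - 51)*(V + R)) = 2*((-51 + R)*(R + V)) = 2*(-51 + R)*(R + V))
C(-34 + 15, -19)/F(-88) = (-102*(-34 + 15) - 102*(-19) + 2*(-34 + 15)**2 + 2*(-34 + 15)*(-19))/((-32*(-88))) = (-102*(-19) + 1938 + 2*(-19)**2 + 2*(-19)*(-19))/2816 = (1938 + 1938 + 2*361 + 722)*(1/2816) = (1938 + 1938 + 722 + 722)*(1/2816) = 5320*(1/2816) = 665/352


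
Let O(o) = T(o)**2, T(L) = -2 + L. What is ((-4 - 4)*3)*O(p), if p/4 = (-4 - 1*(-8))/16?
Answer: -24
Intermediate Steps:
p = 1 (p = 4*((-4 - 1*(-8))/16) = 4*((-4 + 8)*(1/16)) = 4*(4*(1/16)) = 4*(1/4) = 1)
O(o) = (-2 + o)**2
((-4 - 4)*3)*O(p) = ((-4 - 4)*3)*(-2 + 1)**2 = -8*3*(-1)**2 = -24*1 = -24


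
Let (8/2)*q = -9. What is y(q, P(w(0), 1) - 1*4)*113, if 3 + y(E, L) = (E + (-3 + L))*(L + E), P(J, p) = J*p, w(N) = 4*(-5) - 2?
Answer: 1590701/16 ≈ 99419.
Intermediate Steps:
q = -9/4 (q = (¼)*(-9) = -9/4 ≈ -2.2500)
w(N) = -22 (w(N) = -20 - 2 = -22)
y(E, L) = -3 + (E + L)*(-3 + E + L) (y(E, L) = -3 + (E + (-3 + L))*(L + E) = -3 + (-3 + E + L)*(E + L) = -3 + (E + L)*(-3 + E + L))
y(q, P(w(0), 1) - 1*4)*113 = (-3 + (-9/4)² + (-22*1 - 1*4)² - 3*(-9/4) - 3*(-22*1 - 1*4) + 2*(-9/4)*(-22*1 - 1*4))*113 = (-3 + 81/16 + (-22 - 4)² + 27/4 - 3*(-22 - 4) + 2*(-9/4)*(-22 - 4))*113 = (-3 + 81/16 + (-26)² + 27/4 - 3*(-26) + 2*(-9/4)*(-26))*113 = (-3 + 81/16 + 676 + 27/4 + 78 + 117)*113 = (14077/16)*113 = 1590701/16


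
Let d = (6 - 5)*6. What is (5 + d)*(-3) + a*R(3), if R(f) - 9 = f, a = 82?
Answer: 951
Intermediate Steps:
R(f) = 9 + f
d = 6 (d = 1*6 = 6)
(5 + d)*(-3) + a*R(3) = (5 + 6)*(-3) + 82*(9 + 3) = 11*(-3) + 82*12 = -33 + 984 = 951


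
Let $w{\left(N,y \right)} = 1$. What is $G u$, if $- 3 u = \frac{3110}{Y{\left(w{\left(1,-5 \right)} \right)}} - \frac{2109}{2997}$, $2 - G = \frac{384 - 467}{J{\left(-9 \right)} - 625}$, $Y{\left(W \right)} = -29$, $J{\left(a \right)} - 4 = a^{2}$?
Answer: $\frac{84267437}{1268460} \approx 66.433$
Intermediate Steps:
$J{\left(a \right)} = 4 + a^{2}$
$G = \frac{997}{540}$ ($G = 2 - \frac{384 - 467}{\left(4 + \left(-9\right)^{2}\right) - 625} = 2 - - \frac{83}{\left(4 + 81\right) - 625} = 2 - - \frac{83}{85 - 625} = 2 - - \frac{83}{-540} = 2 - \left(-83\right) \left(- \frac{1}{540}\right) = 2 - \frac{83}{540} = \frac{997}{540} \approx 1.8463$)
$u = \frac{84521}{2349}$ ($u = - \frac{\frac{3110}{-29} - \frac{2109}{2997}}{3} = - \frac{3110 \left(- \frac{1}{29}\right) - \frac{19}{27}}{3} = - \frac{- \frac{3110}{29} - \frac{19}{27}}{3} = \left(- \frac{1}{3}\right) \left(- \frac{84521}{783}\right) = \frac{84521}{2349} \approx 35.982$)
$G u = \frac{997}{540} \cdot \frac{84521}{2349} = \frac{84267437}{1268460}$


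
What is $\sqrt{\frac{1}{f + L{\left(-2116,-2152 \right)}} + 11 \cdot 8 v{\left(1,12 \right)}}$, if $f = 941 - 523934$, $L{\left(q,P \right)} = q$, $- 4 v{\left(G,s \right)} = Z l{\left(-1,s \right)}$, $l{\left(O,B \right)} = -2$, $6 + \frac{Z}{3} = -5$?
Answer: $\frac{i \sqrt{400373699176321}}{525109} \approx 38.105 i$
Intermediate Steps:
$Z = -33$ ($Z = -18 + 3 \left(-5\right) = -18 - 15 = -33$)
$v{\left(G,s \right)} = - \frac{33}{2}$ ($v{\left(G,s \right)} = - \frac{\left(-33\right) \left(-2\right)}{4} = \left(- \frac{1}{4}\right) 66 = - \frac{33}{2}$)
$f = -522993$ ($f = 941 - 523934 = -522993$)
$\sqrt{\frac{1}{f + L{\left(-2116,-2152 \right)}} + 11 \cdot 8 v{\left(1,12 \right)}} = \sqrt{\frac{1}{-522993 - 2116} + 11 \cdot 8 \left(- \frac{33}{2}\right)} = \sqrt{\frac{1}{-525109} + 88 \left(- \frac{33}{2}\right)} = \sqrt{- \frac{1}{525109} - 1452} = \sqrt{- \frac{762458269}{525109}} = \frac{i \sqrt{400373699176321}}{525109}$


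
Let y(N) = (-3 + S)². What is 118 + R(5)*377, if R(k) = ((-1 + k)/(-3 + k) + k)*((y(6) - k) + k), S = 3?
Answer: 118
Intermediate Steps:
y(N) = 0 (y(N) = (-3 + 3)² = 0² = 0)
R(k) = 0 (R(k) = ((-1 + k)/(-3 + k) + k)*((0 - k) + k) = ((-1 + k)/(-3 + k) + k)*(-k + k) = (k + (-1 + k)/(-3 + k))*0 = 0)
118 + R(5)*377 = 118 + 0*377 = 118 + 0 = 118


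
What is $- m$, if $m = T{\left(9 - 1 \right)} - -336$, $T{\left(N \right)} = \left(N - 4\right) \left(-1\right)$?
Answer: $-332$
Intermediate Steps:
$T{\left(N \right)} = 4 - N$ ($T{\left(N \right)} = \left(-4 + N\right) \left(-1\right) = 4 - N$)
$m = 332$ ($m = \left(4 - \left(9 - 1\right)\right) - -336 = \left(4 - \left(9 - 1\right)\right) + 336 = \left(4 - 8\right) + 336 = -4 + 336 = 332$)
$- m = \left(-1\right) 332 = -332$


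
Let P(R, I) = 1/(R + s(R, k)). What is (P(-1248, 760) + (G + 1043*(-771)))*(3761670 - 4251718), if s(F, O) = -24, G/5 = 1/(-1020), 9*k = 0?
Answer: 355060288490440/901 ≈ 3.9407e+11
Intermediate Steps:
k = 0 (k = (⅑)*0 = 0)
G = -1/204 (G = 5/(-1020) = 5*(-1/1020) = -1/204 ≈ -0.0049020)
P(R, I) = 1/(-24 + R) (P(R, I) = 1/(R - 24) = 1/(-24 + R))
(P(-1248, 760) + (G + 1043*(-771)))*(3761670 - 4251718) = (1/(-24 - 1248) + (-1/204 + 1043*(-771)))*(3761670 - 4251718) = (1/(-1272) + (-1/204 - 804153))*(-490048) = (-1/1272 - 164047213/204)*(-490048) = -5796334865/7208*(-490048) = 355060288490440/901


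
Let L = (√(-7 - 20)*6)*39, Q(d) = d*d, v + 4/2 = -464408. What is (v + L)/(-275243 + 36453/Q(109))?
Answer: 551765521/327012563 - 4170231*I*√3/1635062815 ≈ 1.6873 - 0.0044176*I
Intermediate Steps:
v = -464410 (v = -2 - 464408 = -464410)
Q(d) = d²
L = 702*I*√3 (L = (√(-27)*6)*39 = ((3*I*√3)*6)*39 = (18*I*√3)*39 = 702*I*√3 ≈ 1215.9*I)
(v + L)/(-275243 + 36453/Q(109)) = (-464410 + 702*I*√3)/(-275243 + 36453/(109²)) = (-464410 + 702*I*√3)/(-275243 + 36453/11881) = (-464410 + 702*I*√3)/(-3270125630/11881) = (-464410 + 702*I*√3)*(-11881/3270125630) = 551765521/327012563 - 4170231*I*√3/1635062815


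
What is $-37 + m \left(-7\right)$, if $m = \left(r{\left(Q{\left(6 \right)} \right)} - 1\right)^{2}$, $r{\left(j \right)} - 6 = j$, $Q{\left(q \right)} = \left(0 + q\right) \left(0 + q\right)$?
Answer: $-11804$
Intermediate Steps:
$Q{\left(q \right)} = q^{2}$ ($Q{\left(q \right)} = q q = q^{2}$)
$r{\left(j \right)} = 6 + j$
$m = 1681$ ($m = \left(\left(6 + 6^{2}\right) - 1\right)^{2} = \left(\left(6 + 36\right) - 1\right)^{2} = \left(42 - 1\right)^{2} = 41^{2} = 1681$)
$-37 + m \left(-7\right) = -37 + 1681 \left(-7\right) = -37 - 11767 = -11804$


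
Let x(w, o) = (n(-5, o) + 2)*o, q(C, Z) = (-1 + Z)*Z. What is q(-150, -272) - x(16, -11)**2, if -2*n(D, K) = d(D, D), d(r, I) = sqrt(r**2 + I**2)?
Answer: 144519/2 + 1210*sqrt(2) ≈ 73971.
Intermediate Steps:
d(r, I) = sqrt(I**2 + r**2)
q(C, Z) = Z*(-1 + Z)
n(D, K) = -sqrt(2)*sqrt(D**2)/2 (n(D, K) = -sqrt(D**2 + D**2)/2 = -sqrt(2)*sqrt(D**2)/2)
x(w, o) = o*(2 - 5*sqrt(2)/2) (x(w, o) = (-sqrt(2)*sqrt((-5)**2)/2 + 2)*o = (-sqrt(2)*sqrt(25)/2 + 2)*o = (-1/2*sqrt(2)*5 + 2)*o = (-5*sqrt(2)/2 + 2)*o = (2 - 5*sqrt(2)/2)*o = o*(2 - 5*sqrt(2)/2))
q(-150, -272) - x(16, -11)**2 = -272*(-1 - 272) - ((1/2)*(-11)*(4 - 5*sqrt(2)))**2 = -272*(-273) - (-22 + 55*sqrt(2)/2)**2 = 74256 - (-22 + 55*sqrt(2)/2)**2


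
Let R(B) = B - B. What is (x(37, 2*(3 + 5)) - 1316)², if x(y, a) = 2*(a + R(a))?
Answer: 1648656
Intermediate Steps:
R(B) = 0
x(y, a) = 2*a (x(y, a) = 2*(a + 0) = 2*a)
(x(37, 2*(3 + 5)) - 1316)² = (2*(2*(3 + 5)) - 1316)² = (2*(2*8) - 1316)² = (2*16 - 1316)² = (32 - 1316)² = (-1284)² = 1648656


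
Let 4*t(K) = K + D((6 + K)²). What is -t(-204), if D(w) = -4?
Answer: 52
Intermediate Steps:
t(K) = -1 + K/4 (t(K) = (K - 4)/4 = (-4 + K)/4 = -1 + K/4)
-t(-204) = -(-1 + (¼)*(-204)) = -(-1 - 51) = -1*(-52) = 52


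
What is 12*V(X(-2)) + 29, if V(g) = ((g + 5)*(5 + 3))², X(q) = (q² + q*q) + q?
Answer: 92957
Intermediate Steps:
X(q) = q + 2*q² (X(q) = (q² + q²) + q = 2*q² + q = q + 2*q²)
V(g) = (40 + 8*g)² (V(g) = ((5 + g)*8)² = (40 + 8*g)²)
12*V(X(-2)) + 29 = 12*(64*(5 - 2*(1 + 2*(-2)))²) + 29 = 12*(64*(5 - 2*(1 - 4))²) + 29 = 12*(64*(5 - 2*(-3))²) + 29 = 12*(64*(5 + 6)²) + 29 = 12*(64*11²) + 29 = 12*(64*121) + 29 = 12*7744 + 29 = 92928 + 29 = 92957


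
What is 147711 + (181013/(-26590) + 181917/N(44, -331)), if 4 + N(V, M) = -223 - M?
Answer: 206646219319/1382680 ≈ 1.4945e+5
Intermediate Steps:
N(V, M) = -227 - M (N(V, M) = -4 + (-223 - M) = -227 - M)
147711 + (181013/(-26590) + 181917/N(44, -331)) = 147711 + (181013/(-26590) + 181917/(-227 - 1*(-331))) = 147711 + (181013*(-1/26590) + 181917/(-227 + 331)) = 147711 + (-181013/26590 + 181917/104) = 147711 + 2409173839/1382680 = 206646219319/1382680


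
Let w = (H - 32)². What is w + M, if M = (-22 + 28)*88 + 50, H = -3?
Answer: 1803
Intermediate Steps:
w = 1225 (w = (-3 - 32)² = (-35)² = 1225)
M = 578 (M = 6*88 + 50 = 528 + 50 = 578)
w + M = 1225 + 578 = 1803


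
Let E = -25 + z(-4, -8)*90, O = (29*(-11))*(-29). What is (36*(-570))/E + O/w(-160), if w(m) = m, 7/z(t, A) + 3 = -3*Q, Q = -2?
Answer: -998927/5920 ≈ -168.74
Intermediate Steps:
z(t, A) = 7/3 (z(t, A) = 7/(-3 - 3*(-2)) = 7/(-3 + 6) = 7/3)
O = 9251 (O = -319*(-29) = 9251)
E = 185 (E = -25 + (7/3)*90 = -25 + 210 = 185)
(36*(-570))/E + O/w(-160) = (36*(-570))/185 + 9251/(-160) = -20520*1/185 + 9251*(-1/160) = -4104/37 - 9251/160 = -998927/5920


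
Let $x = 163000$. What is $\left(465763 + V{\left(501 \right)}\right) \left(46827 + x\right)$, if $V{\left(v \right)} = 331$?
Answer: $97799105738$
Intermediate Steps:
$\left(465763 + V{\left(501 \right)}\right) \left(46827 + x\right) = \left(465763 + 331\right) \left(46827 + 163000\right) = 466094 \cdot 209827 = 97799105738$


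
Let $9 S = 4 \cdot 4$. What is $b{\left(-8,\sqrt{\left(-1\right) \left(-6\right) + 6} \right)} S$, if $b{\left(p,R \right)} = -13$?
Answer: $- \frac{208}{9} \approx -23.111$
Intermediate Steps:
$S = \frac{16}{9}$ ($S = \frac{4 \cdot 4}{9} = \frac{1}{9} \cdot 16 = \frac{16}{9} \approx 1.7778$)
$b{\left(-8,\sqrt{\left(-1\right) \left(-6\right) + 6} \right)} S = \left(-13\right) \frac{16}{9} = - \frac{208}{9}$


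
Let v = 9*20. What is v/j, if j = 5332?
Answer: 45/1333 ≈ 0.033758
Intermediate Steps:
v = 180
v/j = 180/5332 = 180*(1/5332) = 45/1333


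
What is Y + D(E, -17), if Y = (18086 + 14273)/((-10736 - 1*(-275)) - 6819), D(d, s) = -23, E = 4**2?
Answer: -429799/17280 ≈ -24.873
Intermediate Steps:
E = 16
Y = -32359/17280 (Y = 32359/((-10736 + 275) - 6819) = 32359/(-10461 - 6819) = 32359/(-17280) = 32359*(-1/17280) = -32359/17280 ≈ -1.8726)
Y + D(E, -17) = -32359/17280 - 23 = -429799/17280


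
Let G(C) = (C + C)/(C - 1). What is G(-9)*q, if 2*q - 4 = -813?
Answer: -7281/10 ≈ -728.10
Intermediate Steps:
q = -809/2 (q = 2 + (½)*(-813) = 2 - 813/2 = -809/2 ≈ -404.50)
G(C) = 2*C/(-1 + C) (G(C) = (2*C)/(-1 + C) = 2*C/(-1 + C))
G(-9)*q = (2*(-9)/(-1 - 9))*(-809/2) = (2*(-9)/(-10))*(-809/2) = (2*(-9)*(-⅒))*(-809/2) = (9/5)*(-809/2) = -7281/10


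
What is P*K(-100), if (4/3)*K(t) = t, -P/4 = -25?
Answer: -7500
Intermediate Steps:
P = 100 (P = -4*(-25) = 100)
K(t) = 3*t/4
P*K(-100) = 100*((3/4)*(-100)) = 100*(-75) = -7500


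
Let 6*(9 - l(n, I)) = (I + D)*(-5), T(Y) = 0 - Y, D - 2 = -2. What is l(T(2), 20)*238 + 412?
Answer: 19562/3 ≈ 6520.7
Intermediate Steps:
D = 0 (D = 2 - 2 = 0)
T(Y) = -Y
l(n, I) = 9 + 5*I/6 (l(n, I) = 9 - (I + 0)*(-5)/6 = 9 - I*(-5)/6 = 9 - (-5)*I/6 = 9 + 5*I/6)
l(T(2), 20)*238 + 412 = (9 + (5/6)*20)*238 + 412 = (9 + 50/3)*238 + 412 = (77/3)*238 + 412 = 18326/3 + 412 = 19562/3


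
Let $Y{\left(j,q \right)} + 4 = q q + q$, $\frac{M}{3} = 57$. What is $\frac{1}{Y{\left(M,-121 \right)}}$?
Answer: $\frac{1}{14516} \approx 6.8889 \cdot 10^{-5}$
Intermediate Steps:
$M = 171$ ($M = 3 \cdot 57 = 171$)
$Y{\left(j,q \right)} = -4 + q + q^{2}$ ($Y{\left(j,q \right)} = -4 + \left(q q + q\right) = -4 + \left(q^{2} + q\right) = -4 + \left(q + q^{2}\right) = -4 + q + q^{2}$)
$\frac{1}{Y{\left(M,-121 \right)}} = \frac{1}{-4 - 121 + \left(-121\right)^{2}} = \frac{1}{-4 - 121 + 14641} = \frac{1}{14516}$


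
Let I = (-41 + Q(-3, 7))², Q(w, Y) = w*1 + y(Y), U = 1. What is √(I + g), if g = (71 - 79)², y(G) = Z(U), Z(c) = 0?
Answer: 20*√5 ≈ 44.721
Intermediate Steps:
y(G) = 0
Q(w, Y) = w (Q(w, Y) = w*1 + 0 = w + 0 = w)
g = 64 (g = (-8)² = 64)
I = 1936 (I = (-41 - 3)² = (-44)² = 1936)
√(I + g) = √(1936 + 64) = √2000 = 20*√5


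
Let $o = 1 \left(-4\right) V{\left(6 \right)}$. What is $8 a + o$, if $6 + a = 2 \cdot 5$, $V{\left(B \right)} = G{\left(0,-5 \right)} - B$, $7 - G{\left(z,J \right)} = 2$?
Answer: $36$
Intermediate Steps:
$G{\left(z,J \right)} = 5$ ($G{\left(z,J \right)} = 7 - 2 = 5$)
$V{\left(B \right)} = 5 - B$
$a = 4$ ($a = -6 + 2 \cdot 5 = -6 + 10 = 4$)
$o = 4$ ($o = 1 \left(-4\right) \left(5 - 6\right) = - 4 \left(5 - 6\right) = \left(-4\right) \left(-1\right) = 4$)
$8 a + o = 8 \cdot 4 + 4 = 32 + 4 = 36$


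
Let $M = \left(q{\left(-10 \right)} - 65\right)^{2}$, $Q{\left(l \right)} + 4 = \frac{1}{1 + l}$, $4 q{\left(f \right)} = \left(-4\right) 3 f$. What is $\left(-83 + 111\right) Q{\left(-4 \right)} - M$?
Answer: $- \frac{4039}{3} \approx -1346.3$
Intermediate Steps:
$q{\left(f \right)} = - 3 f$ ($q{\left(f \right)} = \frac{\left(-4\right) 3 f}{4} = \frac{\left(-12\right) f}{4} = - 3 f$)
$Q{\left(l \right)} = -4 + \frac{1}{1 + l}$
$M = 1225$ ($M = \left(\left(-3\right) \left(-10\right) - 65\right)^{2} = \left(30 - 65\right)^{2} = \left(-35\right)^{2} = 1225$)
$\left(-83 + 111\right) Q{\left(-4 \right)} - M = \left(-83 + 111\right) \frac{-3 - -16}{1 - 4} - 1225 = 28 \frac{-3 + 16}{-3} - 1225 = 28 \left(\left(- \frac{1}{3}\right) 13\right) - 1225 = 28 \left(- \frac{13}{3}\right) - 1225 = - \frac{364}{3} - 1225 = - \frac{4039}{3}$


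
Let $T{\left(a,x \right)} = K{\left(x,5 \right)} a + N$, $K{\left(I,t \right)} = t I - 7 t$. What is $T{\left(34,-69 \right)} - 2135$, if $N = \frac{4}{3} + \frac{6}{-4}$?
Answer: $- \frac{90331}{6} \approx -15055.0$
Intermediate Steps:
$K{\left(I,t \right)} = - 7 t + I t$ ($K{\left(I,t \right)} = I t - 7 t = - 7 t + I t$)
$N = - \frac{1}{6}$ ($N = 4 \cdot \frac{1}{3} + 6 \left(- \frac{1}{4}\right) = \frac{4}{3} - \frac{3}{2} = - \frac{1}{6} \approx -0.16667$)
$T{\left(a,x \right)} = - \frac{1}{6} + a \left(-35 + 5 x\right)$ ($T{\left(a,x \right)} = 5 \left(-7 + x\right) a - \frac{1}{6} = \left(-35 + 5 x\right) a - \frac{1}{6} = a \left(-35 + 5 x\right) - \frac{1}{6} = - \frac{1}{6} + a \left(-35 + 5 x\right)$)
$T{\left(34,-69 \right)} - 2135 = \left(- \frac{1}{6} + 5 \cdot 34 \left(-7 - 69\right)\right) - 2135 = \left(- \frac{1}{6} + 5 \cdot 34 \left(-76\right)\right) - 2135 = \left(- \frac{1}{6} - 12920\right) - 2135 = - \frac{77521}{6} - 2135 = - \frac{90331}{6}$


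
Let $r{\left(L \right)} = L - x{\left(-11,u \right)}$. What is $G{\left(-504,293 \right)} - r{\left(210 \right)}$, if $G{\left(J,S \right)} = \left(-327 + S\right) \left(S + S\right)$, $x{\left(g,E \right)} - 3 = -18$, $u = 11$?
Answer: $-20149$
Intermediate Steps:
$x{\left(g,E \right)} = -15$ ($x{\left(g,E \right)} = 3 - 18 = -15$)
$G{\left(J,S \right)} = 2 S \left(-327 + S\right)$ ($G{\left(J,S \right)} = \left(-327 + S\right) 2 S = 2 S \left(-327 + S\right)$)
$r{\left(L \right)} = 15 + L$ ($r{\left(L \right)} = L - -15 = L + 15 = 15 + L$)
$G{\left(-504,293 \right)} - r{\left(210 \right)} = 2 \cdot 293 \left(-327 + 293\right) - \left(15 + 210\right) = 2 \cdot 293 \left(-34\right) - 225 = -19924 - 225 = -20149$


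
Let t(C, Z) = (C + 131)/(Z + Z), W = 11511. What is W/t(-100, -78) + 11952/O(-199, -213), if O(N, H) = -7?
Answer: -12940524/217 ≈ -59634.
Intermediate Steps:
t(C, Z) = (131 + C)/(2*Z) (t(C, Z) = (131 + C)/((2*Z)) = (131 + C)*(1/(2*Z)) = (131 + C)/(2*Z))
W/t(-100, -78) + 11952/O(-199, -213) = 11511/(((1/2)*(131 - 100)/(-78))) + 11952/(-7) = 11511/(((1/2)*(-1/78)*31)) + 11952*(-1/7) = 11511/(-31/156) - 11952/7 = 11511*(-156/31) - 11952/7 = -1795716/31 - 11952/7 = -12940524/217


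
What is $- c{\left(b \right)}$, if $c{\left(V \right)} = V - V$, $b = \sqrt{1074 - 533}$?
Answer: $0$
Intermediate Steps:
$b = \sqrt{541}$ ($b = \sqrt{1074 - 533} = \sqrt{541} \approx 23.259$)
$c{\left(V \right)} = 0$
$- c{\left(b \right)} = \left(-1\right) 0 = 0$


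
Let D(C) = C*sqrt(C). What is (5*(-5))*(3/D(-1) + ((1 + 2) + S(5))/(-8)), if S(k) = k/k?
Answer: 25/2 - 75*I ≈ 12.5 - 75.0*I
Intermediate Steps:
S(k) = 1
D(C) = C**(3/2)
(5*(-5))*(3/D(-1) + ((1 + 2) + S(5))/(-8)) = (5*(-5))*(3/((-1)**(3/2)) + ((1 + 2) + 1)/(-8)) = -25*(3/((-I)) + (3 + 1)*(-1/8)) = -25*(3*I + 4*(-1/8)) = -25*(3*I - 1/2) = -25*(-1/2 + 3*I) = 25/2 - 75*I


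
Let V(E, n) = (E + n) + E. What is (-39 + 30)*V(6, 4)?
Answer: -144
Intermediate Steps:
V(E, n) = n + 2*E
(-39 + 30)*V(6, 4) = (-39 + 30)*(4 + 2*6) = -9*(4 + 12) = -9*16 = -144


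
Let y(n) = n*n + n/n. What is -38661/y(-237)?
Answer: -38661/56170 ≈ -0.68829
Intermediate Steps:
y(n) = 1 + n² (y(n) = n² + 1 = 1 + n²)
-38661/y(-237) = -38661/(1 + (-237)²) = -38661/(1 + 56169) = -38661/56170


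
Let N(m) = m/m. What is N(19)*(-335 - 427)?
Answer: -762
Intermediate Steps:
N(m) = 1
N(19)*(-335 - 427) = 1*(-335 - 427) = 1*(-762) = -762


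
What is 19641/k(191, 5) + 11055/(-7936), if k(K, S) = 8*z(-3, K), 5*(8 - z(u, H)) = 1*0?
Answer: 2424429/7936 ≈ 305.50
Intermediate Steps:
z(u, H) = 8 (z(u, H) = 8 - 0/5 = 8 - ⅕*0 = 8 + 0 = 8)
k(K, S) = 64 (k(K, S) = 8*8 = 64)
19641/k(191, 5) + 11055/(-7936) = 19641/64 + 11055/(-7936) = 19641*(1/64) + 11055*(-1/7936) = 19641/64 - 11055/7936 = 2424429/7936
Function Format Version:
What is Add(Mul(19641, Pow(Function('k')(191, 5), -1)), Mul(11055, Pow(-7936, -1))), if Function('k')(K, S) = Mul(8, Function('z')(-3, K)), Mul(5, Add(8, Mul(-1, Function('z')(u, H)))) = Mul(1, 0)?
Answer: Rational(2424429, 7936) ≈ 305.50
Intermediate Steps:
Function('z')(u, H) = 8 (Function('z')(u, H) = Add(8, Mul(Rational(-1, 5), Mul(1, 0))) = Add(8, Mul(Rational(-1, 5), 0)) = Add(8, 0) = 8)
Function('k')(K, S) = 64 (Function('k')(K, S) = Mul(8, 8) = 64)
Add(Mul(19641, Pow(Function('k')(191, 5), -1)), Mul(11055, Pow(-7936, -1))) = Add(Mul(19641, Pow(64, -1)), Mul(11055, Pow(-7936, -1))) = Add(Mul(19641, Rational(1, 64)), Mul(11055, Rational(-1, 7936))) = Add(Rational(19641, 64), Rational(-11055, 7936)) = Rational(2424429, 7936)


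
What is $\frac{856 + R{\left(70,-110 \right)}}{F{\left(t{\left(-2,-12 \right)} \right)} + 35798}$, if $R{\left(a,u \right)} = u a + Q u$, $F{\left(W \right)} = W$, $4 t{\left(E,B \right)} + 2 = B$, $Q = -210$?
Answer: $\frac{32512}{71589} \approx 0.45415$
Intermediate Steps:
$t{\left(E,B \right)} = - \frac{1}{2} + \frac{B}{4}$
$R{\left(a,u \right)} = - 210 u + a u$ ($R{\left(a,u \right)} = u a - 210 u = a u - 210 u = - 210 u + a u$)
$\frac{856 + R{\left(70,-110 \right)}}{F{\left(t{\left(-2,-12 \right)} \right)} + 35798} = \frac{856 - 110 \left(-210 + 70\right)}{\left(- \frac{1}{2} + \frac{1}{4} \left(-12\right)\right) + 35798} = \frac{856 - -15400}{\left(- \frac{1}{2} - 3\right) + 35798} = \frac{856 + 15400}{- \frac{7}{2} + 35798} = \frac{16256}{\frac{71589}{2}} = 16256 \cdot \frac{2}{71589} = \frac{32512}{71589}$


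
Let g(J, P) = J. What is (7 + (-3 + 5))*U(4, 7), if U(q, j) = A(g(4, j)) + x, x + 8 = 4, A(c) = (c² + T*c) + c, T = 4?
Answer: 288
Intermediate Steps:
A(c) = c² + 5*c (A(c) = (c² + 4*c) + c = c² + 5*c)
x = -4 (x = -8 + 4 = -4)
U(q, j) = 32 (U(q, j) = 4*(5 + 4) - 4 = 4*9 - 4 = 36 - 4 = 32)
(7 + (-3 + 5))*U(4, 7) = (7 + (-3 + 5))*32 = (7 + 2)*32 = 9*32 = 288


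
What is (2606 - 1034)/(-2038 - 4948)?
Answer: -786/3493 ≈ -0.22502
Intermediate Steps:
(2606 - 1034)/(-2038 - 4948) = 1572/(-6986) = 1572*(-1/6986) = -786/3493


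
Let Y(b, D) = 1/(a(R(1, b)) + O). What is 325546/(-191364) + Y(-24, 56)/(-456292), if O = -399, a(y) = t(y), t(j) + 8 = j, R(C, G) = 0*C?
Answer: -408496096145/240124121292 ≈ -1.7012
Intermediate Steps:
R(C, G) = 0
t(j) = -8 + j
a(y) = -8 + y
Y(b, D) = -1/407 (Y(b, D) = 1/((-8 + 0) - 399) = 1/(-8 - 399) = 1/(-407) = -1/407)
325546/(-191364) + Y(-24, 56)/(-456292) = 325546/(-191364) - 1/407/(-456292) = 325546*(-1/191364) - 1/407*(-1/456292) = -162773/95682 + 1/185710844 = -408496096145/240124121292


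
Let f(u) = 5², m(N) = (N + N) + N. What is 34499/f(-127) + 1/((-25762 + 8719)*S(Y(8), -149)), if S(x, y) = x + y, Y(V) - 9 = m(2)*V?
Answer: 54092914069/39198900 ≈ 1380.0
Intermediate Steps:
m(N) = 3*N (m(N) = 2*N + N = 3*N)
f(u) = 25
Y(V) = 9 + 6*V (Y(V) = 9 + (3*2)*V = 9 + 6*V)
34499/f(-127) + 1/((-25762 + 8719)*S(Y(8), -149)) = 34499/25 + 1/((-25762 + 8719)*((9 + 6*8) - 149)) = 34499*(1/25) + 1/((-17043)*((9 + 48) - 149)) = 34499/25 - 1/(17043*(57 - 149)) = 34499/25 - 1/17043/(-92) = 34499/25 - 1/17043*(-1/92) = 34499/25 + 1/1567956 = 54092914069/39198900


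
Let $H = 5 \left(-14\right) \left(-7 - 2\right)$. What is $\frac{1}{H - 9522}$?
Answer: $- \frac{1}{8892} \approx -0.00011246$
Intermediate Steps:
$H = 630$ ($H = - 70 \left(-7 - 2\right) = \left(-70\right) \left(-9\right) = 630$)
$\frac{1}{H - 9522} = \frac{1}{630 - 9522} = \frac{1}{-8892} = - \frac{1}{8892}$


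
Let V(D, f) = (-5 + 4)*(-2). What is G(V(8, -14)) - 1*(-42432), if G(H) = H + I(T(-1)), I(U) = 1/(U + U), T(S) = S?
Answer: 84867/2 ≈ 42434.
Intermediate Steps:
V(D, f) = 2 (V(D, f) = -1*(-2) = 2)
I(U) = 1/(2*U)
G(H) = -½ + H (G(H) = H + (½)/(-1) = H + (½)*(-1) = H - ½ = -½ + H)
G(V(8, -14)) - 1*(-42432) = (-½ + 2) - 1*(-42432) = 3/2 + 42432 = 84867/2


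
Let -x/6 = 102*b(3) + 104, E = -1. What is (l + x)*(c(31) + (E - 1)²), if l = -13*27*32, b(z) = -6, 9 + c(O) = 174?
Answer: -1383096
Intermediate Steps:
c(O) = 165 (c(O) = -9 + 174 = 165)
l = -11232 (l = -351*32 = -11232)
x = 3048 (x = -6*(102*(-6) + 104) = -6*(-612 + 104) = -6*(-508) = 3048)
(l + x)*(c(31) + (E - 1)²) = (-11232 + 3048)*(165 + (-1 - 1)²) = -8184*(165 + (-2)²) = -8184*(165 + 4) = -8184*169 = -1383096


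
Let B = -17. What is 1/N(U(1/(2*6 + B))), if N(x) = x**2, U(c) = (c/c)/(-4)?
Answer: 16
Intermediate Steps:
U(c) = -1/4 (U(c) = 1*(-1/4) = -1/4)
1/N(U(1/(2*6 + B))) = 1/((-1/4)**2) = 1/(1/16) = 16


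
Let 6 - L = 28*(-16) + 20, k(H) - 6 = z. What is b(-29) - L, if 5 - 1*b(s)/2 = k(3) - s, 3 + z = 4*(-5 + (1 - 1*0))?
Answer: -456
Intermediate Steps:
z = -19 (z = -3 + 4*(-5 + (1 - 1*0)) = -3 + 4*(-5 + (1 + 0)) = -3 + 4*(-5 + 1) = -3 + 4*(-4) = -3 - 16 = -19)
k(H) = -13 (k(H) = 6 - 19 = -13)
L = 434 (L = 6 - (28*(-16) + 20) = 6 - (-448 + 20) = 6 - 1*(-428) = 6 + 428 = 434)
b(s) = 36 + 2*s (b(s) = 10 - 2*(-13 - s) = 10 + (26 + 2*s) = 36 + 2*s)
b(-29) - L = (36 + 2*(-29)) - 1*434 = (36 - 58) - 434 = -22 - 434 = -456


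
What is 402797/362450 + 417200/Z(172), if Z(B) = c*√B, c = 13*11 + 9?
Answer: 402797/362450 + 26075*√43/817 ≈ 210.40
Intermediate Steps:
c = 152 (c = 143 + 9 = 152)
Z(B) = 152*√B
402797/362450 + 417200/Z(172) = 402797/362450 + 417200/((152*√172)) = 402797*(1/362450) + 417200/((152*(2*√43))) = 402797/362450 + 417200/((304*√43)) = 402797/362450 + 417200*(√43/13072) = 402797/362450 + 26075*√43/817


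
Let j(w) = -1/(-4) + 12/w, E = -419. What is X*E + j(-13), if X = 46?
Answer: -1002283/52 ≈ -19275.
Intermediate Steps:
j(w) = ¼ + 12/w (j(w) = -1*(-¼) + 12/w = ¼ + 12/w)
X*E + j(-13) = 46*(-419) + (¼)*(48 - 13)/(-13) = -19274 + (¼)*(-1/13)*35 = -19274 - 35/52 = -1002283/52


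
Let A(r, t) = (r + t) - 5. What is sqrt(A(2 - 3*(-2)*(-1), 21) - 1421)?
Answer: I*sqrt(1409) ≈ 37.537*I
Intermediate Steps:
A(r, t) = -5 + r + t
sqrt(A(2 - 3*(-2)*(-1), 21) - 1421) = sqrt((-5 + (2 - 3*(-2)*(-1)) + 21) - 1421) = sqrt((-5 + (2 + 6*(-1)) + 21) - 1421) = sqrt((-5 + (2 - 6) + 21) - 1421) = sqrt((-5 - 4 + 21) - 1421) = sqrt(12 - 1421) = sqrt(-1409) = I*sqrt(1409)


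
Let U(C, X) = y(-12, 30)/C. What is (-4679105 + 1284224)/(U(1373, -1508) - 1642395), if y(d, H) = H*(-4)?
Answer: 73986851/35793785 ≈ 2.0670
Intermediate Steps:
y(d, H) = -4*H
U(C, X) = -120/C (U(C, X) = (-4*30)/C = -120/C)
(-4679105 + 1284224)/(U(1373, -1508) - 1642395) = (-4679105 + 1284224)/(-120/1373 - 1642395) = -3394881/(-120*1/1373 - 1642395) = -3394881/(-120/1373 - 1642395) = -3394881/(-2255008455/1373) = -3394881*(-1373/2255008455) = 73986851/35793785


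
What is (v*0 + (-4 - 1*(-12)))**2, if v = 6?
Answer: 64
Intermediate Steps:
(v*0 + (-4 - 1*(-12)))**2 = (6*0 + (-4 - 1*(-12)))**2 = (0 + (-4 + 12))**2 = (0 + 8)**2 = 8**2 = 64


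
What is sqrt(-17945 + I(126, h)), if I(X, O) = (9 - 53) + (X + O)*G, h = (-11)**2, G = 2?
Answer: I*sqrt(17495) ≈ 132.27*I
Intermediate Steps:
h = 121
I(X, O) = -44 + 2*O + 2*X (I(X, O) = (9 - 53) + (X + O)*2 = -44 + (O + X)*2 = -44 + (2*O + 2*X) = -44 + 2*O + 2*X)
sqrt(-17945 + I(126, h)) = sqrt(-17945 + (-44 + 2*121 + 2*126)) = sqrt(-17945 + (-44 + 242 + 252)) = sqrt(-17945 + 450) = sqrt(-17495) = I*sqrt(17495)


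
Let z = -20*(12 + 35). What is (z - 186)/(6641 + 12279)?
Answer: -563/9460 ≈ -0.059514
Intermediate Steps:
z = -940 (z = -20*47 = -940)
(z - 186)/(6641 + 12279) = (-940 - 186)/(6641 + 12279) = -1126/18920 = -1126*1/18920 = -563/9460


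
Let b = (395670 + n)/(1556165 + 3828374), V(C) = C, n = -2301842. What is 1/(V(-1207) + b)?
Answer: -5384539/6501044745 ≈ -0.00082826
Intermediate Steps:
b = -1906172/5384539 (b = (395670 - 2301842)/(1556165 + 3828374) = -1906172/5384539 ≈ -0.35401)
1/(V(-1207) + b) = 1/(-1207 - 1906172/5384539) = 1/(-6501044745/5384539) = -5384539/6501044745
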